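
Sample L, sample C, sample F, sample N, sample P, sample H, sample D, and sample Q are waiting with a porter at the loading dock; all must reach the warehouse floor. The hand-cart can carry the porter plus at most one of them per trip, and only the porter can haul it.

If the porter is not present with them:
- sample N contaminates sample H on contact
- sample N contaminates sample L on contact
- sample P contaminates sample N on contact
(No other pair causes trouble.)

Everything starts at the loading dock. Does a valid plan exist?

No

Following every safe sequence of crossings from the start, the most of the 8 that can be at the warehouse floor as the hand-cart arrives there on crossings 1, 3, 5, 7, 9, 11 is 1, 2, 3, 4, 5, 6 respectively; the best ever achieved is 6 of 8.
From crossing 13 on, no configuration arises that was not already reachable earlier: only 144 distinct safe configurations (who is on which side, and where the hand-cart is) can ever be reached, none of them has everyone across, and every continuation just revisits them. So no valid plan exists.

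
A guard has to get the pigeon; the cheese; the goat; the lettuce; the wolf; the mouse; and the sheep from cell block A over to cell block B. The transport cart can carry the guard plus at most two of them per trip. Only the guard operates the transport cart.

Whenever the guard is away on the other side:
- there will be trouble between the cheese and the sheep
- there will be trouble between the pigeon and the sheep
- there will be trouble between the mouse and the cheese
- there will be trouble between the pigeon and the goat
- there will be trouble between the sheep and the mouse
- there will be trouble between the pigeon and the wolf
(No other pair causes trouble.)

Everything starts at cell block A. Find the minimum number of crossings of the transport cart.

impossible

Whatever the first load, the items left behind include a forbidden pair without the guard. No opening move is safe, so no plan exists.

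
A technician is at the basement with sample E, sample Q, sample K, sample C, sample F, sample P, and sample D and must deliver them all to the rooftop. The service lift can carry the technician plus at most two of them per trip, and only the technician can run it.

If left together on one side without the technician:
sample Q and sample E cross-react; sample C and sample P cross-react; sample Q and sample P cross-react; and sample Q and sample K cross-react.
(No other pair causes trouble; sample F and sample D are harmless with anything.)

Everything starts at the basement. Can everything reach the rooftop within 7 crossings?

Yes

Yes — this plan uses 7 crossings (≤ 7):
1. Technician goes to the rooftop with sample C and sample Q.  [the basement: sample D, sample E, sample F, sample K, sample P | the rooftop: sample C, sample Q]
2. Technician goes back to the basement alone.  [the basement: sample D, sample E, sample F, sample K, sample P | the rooftop: sample C, sample Q]
3. Technician goes to the rooftop with sample D and sample F.  [the basement: sample E, sample K, sample P | the rooftop: sample C, sample D, sample F, sample Q]
4. Technician goes back to the basement alone.  [the basement: sample E, sample K, sample P | the rooftop: sample C, sample D, sample F, sample Q]
5. Technician goes to the rooftop with sample E and sample K.  [the basement: sample P | the rooftop: sample C, sample D, sample E, sample F, sample K, sample Q]
6. Technician goes back to the basement with sample Q.  [the basement: sample P, sample Q | the rooftop: sample C, sample D, sample E, sample F, sample K]
7. Technician goes to the rooftop with sample P and sample Q.  [the basement: — | the rooftop: sample C, sample D, sample E, sample F, sample K, sample P, sample Q]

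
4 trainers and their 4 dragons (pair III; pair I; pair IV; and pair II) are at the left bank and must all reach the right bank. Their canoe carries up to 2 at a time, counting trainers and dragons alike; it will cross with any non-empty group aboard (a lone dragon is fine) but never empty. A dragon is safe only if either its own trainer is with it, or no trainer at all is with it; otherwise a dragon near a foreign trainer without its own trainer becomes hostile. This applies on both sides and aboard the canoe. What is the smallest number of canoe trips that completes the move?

impossible

Following every safe sequence of crossings from the start, the most of the 8 that can be at the right bank as the canoe arrives there on crossings 1, 3, 5 is 2, 3, 4 respectively; the best ever achieved is 4 of 8.
From crossing 7 on, no configuration arises that was not already reachable earlier: only 44 distinct safe configurations (who is on which side, and where the canoe is) can ever be reached, none of them has everyone across, and every continuation just revisits them. So no valid plan exists.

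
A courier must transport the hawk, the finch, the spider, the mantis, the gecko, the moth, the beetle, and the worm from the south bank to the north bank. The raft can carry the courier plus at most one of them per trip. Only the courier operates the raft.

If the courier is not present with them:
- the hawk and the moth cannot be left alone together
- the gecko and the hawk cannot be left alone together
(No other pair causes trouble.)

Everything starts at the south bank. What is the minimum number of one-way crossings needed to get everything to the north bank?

Counting alone: the courier can take at most 1 across per trip to the north bank, so moving all 8 needs at least 8 loaded trips out, with a return between consecutive ones — at least 15 crossings.
The safety rule pushes this higher. Following every safe sequence of crossings, the most of the 8 that can be at the north bank as the raft arrives there on crossing 15 is 7 — never all 8.
So no plan with fewer than 17 crossings exists, and this one achieves 17:
1. Courier goes to the north bank with the hawk.  [the south bank: the beetle, the finch, the gecko, the mantis, the moth, the spider, the worm | the north bank: the hawk]
2. Courier goes back to the south bank alone.  [the south bank: the beetle, the finch, the gecko, the mantis, the moth, the spider, the worm | the north bank: the hawk]
3. Courier goes to the north bank with the finch.  [the south bank: the beetle, the gecko, the mantis, the moth, the spider, the worm | the north bank: the finch, the hawk]
4. Courier goes back to the south bank alone.  [the south bank: the beetle, the gecko, the mantis, the moth, the spider, the worm | the north bank: the finch, the hawk]
5. Courier goes to the north bank with the spider.  [the south bank: the beetle, the gecko, the mantis, the moth, the worm | the north bank: the finch, the hawk, the spider]
6. Courier goes back to the south bank alone.  [the south bank: the beetle, the gecko, the mantis, the moth, the worm | the north bank: the finch, the hawk, the spider]
7. Courier goes to the north bank with the mantis.  [the south bank: the beetle, the gecko, the moth, the worm | the north bank: the finch, the hawk, the mantis, the spider]
8. Courier goes back to the south bank alone.  [the south bank: the beetle, the gecko, the moth, the worm | the north bank: the finch, the hawk, the mantis, the spider]
9. Courier goes to the north bank with the gecko.  [the south bank: the beetle, the moth, the worm | the north bank: the finch, the gecko, the hawk, the mantis, the spider]
10. Courier goes back to the south bank with the hawk.  [the south bank: the beetle, the hawk, the moth, the worm | the north bank: the finch, the gecko, the mantis, the spider]
11. Courier goes to the north bank with the moth.  [the south bank: the beetle, the hawk, the worm | the north bank: the finch, the gecko, the mantis, the moth, the spider]
12. Courier goes back to the south bank alone.  [the south bank: the beetle, the hawk, the worm | the north bank: the finch, the gecko, the mantis, the moth, the spider]
13. Courier goes to the north bank with the beetle.  [the south bank: the hawk, the worm | the north bank: the beetle, the finch, the gecko, the mantis, the moth, the spider]
14. Courier goes back to the south bank alone.  [the south bank: the hawk, the worm | the north bank: the beetle, the finch, the gecko, the mantis, the moth, the spider]
15. Courier goes to the north bank with the worm.  [the south bank: the hawk | the north bank: the beetle, the finch, the gecko, the mantis, the moth, the spider, the worm]
16. Courier goes back to the south bank alone.  [the south bank: the hawk | the north bank: the beetle, the finch, the gecko, the mantis, the moth, the spider, the worm]
17. Courier goes to the north bank with the hawk.  [the south bank: — | the north bank: the beetle, the finch, the gecko, the hawk, the mantis, the moth, the spider, the worm]

17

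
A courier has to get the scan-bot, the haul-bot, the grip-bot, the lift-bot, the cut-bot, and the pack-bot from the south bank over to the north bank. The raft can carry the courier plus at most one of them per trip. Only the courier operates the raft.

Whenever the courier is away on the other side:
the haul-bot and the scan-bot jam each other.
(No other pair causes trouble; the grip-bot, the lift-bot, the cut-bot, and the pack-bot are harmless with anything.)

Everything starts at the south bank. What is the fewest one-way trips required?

11

Counting alone: the courier can take at most 1 across per trip to the north bank, so moving all 6 needs at least 6 loaded trips out, with a return between consecutive ones — at least 11 crossings.
The plan below uses exactly 11 crossings, so it is optimal:
1. Courier goes to the north bank with the scan-bot.  [the south bank: the cut-bot, the grip-bot, the haul-bot, the lift-bot, the pack-bot | the north bank: the scan-bot]
2. Courier goes back to the south bank alone.  [the south bank: the cut-bot, the grip-bot, the haul-bot, the lift-bot, the pack-bot | the north bank: the scan-bot]
3. Courier goes to the north bank with the grip-bot.  [the south bank: the cut-bot, the haul-bot, the lift-bot, the pack-bot | the north bank: the grip-bot, the scan-bot]
4. Courier goes back to the south bank alone.  [the south bank: the cut-bot, the haul-bot, the lift-bot, the pack-bot | the north bank: the grip-bot, the scan-bot]
5. Courier goes to the north bank with the lift-bot.  [the south bank: the cut-bot, the haul-bot, the pack-bot | the north bank: the grip-bot, the lift-bot, the scan-bot]
6. Courier goes back to the south bank alone.  [the south bank: the cut-bot, the haul-bot, the pack-bot | the north bank: the grip-bot, the lift-bot, the scan-bot]
7. Courier goes to the north bank with the cut-bot.  [the south bank: the haul-bot, the pack-bot | the north bank: the cut-bot, the grip-bot, the lift-bot, the scan-bot]
8. Courier goes back to the south bank alone.  [the south bank: the haul-bot, the pack-bot | the north bank: the cut-bot, the grip-bot, the lift-bot, the scan-bot]
9. Courier goes to the north bank with the pack-bot.  [the south bank: the haul-bot | the north bank: the cut-bot, the grip-bot, the lift-bot, the pack-bot, the scan-bot]
10. Courier goes back to the south bank alone.  [the south bank: the haul-bot | the north bank: the cut-bot, the grip-bot, the lift-bot, the pack-bot, the scan-bot]
11. Courier goes to the north bank with the haul-bot.  [the south bank: — | the north bank: the cut-bot, the grip-bot, the haul-bot, the lift-bot, the pack-bot, the scan-bot]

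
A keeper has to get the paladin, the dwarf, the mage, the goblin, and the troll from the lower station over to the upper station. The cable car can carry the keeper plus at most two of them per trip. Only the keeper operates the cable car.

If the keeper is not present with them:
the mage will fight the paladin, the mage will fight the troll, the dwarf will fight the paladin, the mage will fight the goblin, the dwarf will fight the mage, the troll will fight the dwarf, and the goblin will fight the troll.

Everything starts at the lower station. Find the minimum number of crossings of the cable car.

Whatever the first load, the items left behind include a forbidden pair without the keeper. No opening move is safe, so no plan exists.

impossible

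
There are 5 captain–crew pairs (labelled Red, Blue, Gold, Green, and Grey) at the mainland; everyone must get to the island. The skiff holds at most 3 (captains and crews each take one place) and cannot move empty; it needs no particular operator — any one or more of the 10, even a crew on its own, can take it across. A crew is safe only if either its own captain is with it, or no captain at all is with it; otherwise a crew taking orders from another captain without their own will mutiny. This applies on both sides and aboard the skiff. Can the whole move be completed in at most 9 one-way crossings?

Counting alone: each trip to the island takes at most 3 across and each return brings at least 1 back, so after t trips out (and t−1 returns) at most 3t − (t−1) of the 10 are across; that first reaches 10 at t = 5, so at least 9 crossings are needed.
The safety rule pushes this higher. Following every safe sequence of crossings, the most of the 10 that can be at the island as the skiff arrives there on crossing 9 is 9 — never all 10.
So the move cannot be finished within 9 crossings. (The shortest complete plan takes 11:)
1. captain Red and crew Red cross → the island.
2. captain Red crosses ← the mainland.
3. crew Blue, crew Gold, and crew Green cross → the island.
4. crew Red crosses ← the mainland.
5. captain Blue, captain Gold, and captain Green cross → the island.
6. captain Blue and crew Blue cross ← the mainland.
7. captain Blue, captain Grey, and captain Red cross → the island.
8. crew Gold crosses ← the mainland.
9. crew Blue and crew Red cross → the island.
10. crew Red crosses ← the mainland.
11. crew Gold, crew Grey, and crew Red cross → the island.

No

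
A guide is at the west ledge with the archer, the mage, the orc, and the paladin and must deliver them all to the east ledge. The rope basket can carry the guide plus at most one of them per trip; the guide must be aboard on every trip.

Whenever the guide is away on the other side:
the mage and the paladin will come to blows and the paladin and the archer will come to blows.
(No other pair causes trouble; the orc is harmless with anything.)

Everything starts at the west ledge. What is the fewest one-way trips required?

Counting alone: the guide can take at most 1 across per trip to the east ledge, so moving all 4 needs at least 4 loaded trips out, with a return between consecutive ones — at least 7 crossings.
The safety rule pushes this higher. Following every safe sequence of crossings, the most of the 4 that can be at the east ledge as the rope basket arrives there on crossing 7 is 3 — never all 4.
So no plan with fewer than 9 crossings exists, and this one achieves 9:
1. Guide goes to the east ledge with the paladin.  [the west ledge: the archer, the mage, the orc | the east ledge: the paladin]
2. Guide goes back to the west ledge alone.  [the west ledge: the archer, the mage, the orc | the east ledge: the paladin]
3. Guide goes to the east ledge with the archer.  [the west ledge: the mage, the orc | the east ledge: the archer, the paladin]
4. Guide goes back to the west ledge with the paladin.  [the west ledge: the mage, the orc, the paladin | the east ledge: the archer]
5. Guide goes to the east ledge with the mage.  [the west ledge: the orc, the paladin | the east ledge: the archer, the mage]
6. Guide goes back to the west ledge alone.  [the west ledge: the orc, the paladin | the east ledge: the archer, the mage]
7. Guide goes to the east ledge with the orc.  [the west ledge: the paladin | the east ledge: the archer, the mage, the orc]
8. Guide goes back to the west ledge alone.  [the west ledge: the paladin | the east ledge: the archer, the mage, the orc]
9. Guide goes to the east ledge with the paladin.  [the west ledge: — | the east ledge: the archer, the mage, the orc, the paladin]

9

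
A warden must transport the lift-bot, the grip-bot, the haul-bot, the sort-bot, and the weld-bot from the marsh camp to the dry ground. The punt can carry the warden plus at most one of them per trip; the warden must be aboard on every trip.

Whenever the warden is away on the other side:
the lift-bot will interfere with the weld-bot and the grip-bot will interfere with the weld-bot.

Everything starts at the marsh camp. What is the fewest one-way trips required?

11

Counting alone: the warden can take at most 1 across per trip to the dry ground, so moving all 5 needs at least 5 loaded trips out, with a return between consecutive ones — at least 9 crossings.
The safety rule pushes this higher. Following every safe sequence of crossings, the most of the 5 that can be at the dry ground as the punt arrives there on crossing 9 is 4 — never all 5.
So no plan with fewer than 11 crossings exists, and this one achieves 11:
1. Warden goes to the dry ground with the weld-bot.
2. Warden goes back to the marsh camp alone.
3. Warden goes to the dry ground with the lift-bot.
4. Warden goes back to the marsh camp with the weld-bot.
5. Warden goes to the dry ground with the grip-bot.
6. Warden goes back to the marsh camp alone.
7. Warden goes to the dry ground with the haul-bot.
8. Warden goes back to the marsh camp alone.
9. Warden goes to the dry ground with the sort-bot.
10. Warden goes back to the marsh camp alone.
11. Warden goes to the dry ground with the weld-bot.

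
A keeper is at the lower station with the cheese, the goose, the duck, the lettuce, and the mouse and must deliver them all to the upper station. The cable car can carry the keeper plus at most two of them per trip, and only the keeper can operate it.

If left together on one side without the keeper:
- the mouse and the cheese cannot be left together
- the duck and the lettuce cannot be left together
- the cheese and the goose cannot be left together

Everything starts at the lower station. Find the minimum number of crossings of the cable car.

Counting alone: the keeper can take at most 2 across per trip to the upper station, so moving all 5 needs at least 3 loaded trips out, with a return between consecutive ones — at least 5 crossings.
The plan below uses exactly 5 crossings, so it is optimal:
1. Keeper goes to the upper station with the cheese and the duck.  [the lower station: the goose, the lettuce, the mouse | the upper station: the cheese, the duck]
2. Keeper goes back to the lower station alone.  [the lower station: the goose, the lettuce, the mouse | the upper station: the cheese, the duck]
3. Keeper goes to the upper station with the goose and the mouse.  [the lower station: the lettuce | the upper station: the cheese, the duck, the goose, the mouse]
4. Keeper goes back to the lower station with the cheese.  [the lower station: the cheese, the lettuce | the upper station: the duck, the goose, the mouse]
5. Keeper goes to the upper station with the cheese and the lettuce.  [the lower station: — | the upper station: the cheese, the duck, the goose, the lettuce, the mouse]

5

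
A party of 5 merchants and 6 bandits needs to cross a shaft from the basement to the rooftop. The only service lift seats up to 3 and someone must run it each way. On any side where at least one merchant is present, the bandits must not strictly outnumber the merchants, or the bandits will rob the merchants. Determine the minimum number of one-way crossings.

impossible

The bandits already outnumber the merchants at the basement before anyone moves, so the starting position itself is disallowed.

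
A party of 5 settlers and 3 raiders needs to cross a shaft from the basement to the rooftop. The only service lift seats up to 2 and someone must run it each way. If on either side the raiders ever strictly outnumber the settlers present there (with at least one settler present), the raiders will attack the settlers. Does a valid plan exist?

Yes

1. 2 raiders → the rooftop.  (the basement: 5S 1R; the rooftop: 0S 2R)
2. 1 raider ← the basement.  (the basement: 5S 2R; the rooftop: 0S 1R)
3. 2 raiders → the rooftop.  (the basement: 5S 0R; the rooftop: 0S 3R)
4. 1 raider ← the basement.  (the basement: 5S 1R; the rooftop: 0S 2R)
5. 2 settlers → the rooftop.  (the basement: 3S 1R; the rooftop: 2S 2R)
6. 1 raider ← the basement.  (the basement: 3S 2R; the rooftop: 2S 1R)
7. 1 settler and 1 raider → the rooftop.  (the basement: 2S 1R; the rooftop: 3S 2R)
8. 1 raider ← the basement.  (the basement: 2S 2R; the rooftop: 3S 1R)
9. 2 raiders → the rooftop.  (the basement: 2S 0R; the rooftop: 3S 3R)
10. 1 raider ← the basement.  (the basement: 2S 1R; the rooftop: 3S 2R)
11. 1 settler and 1 raider → the rooftop.  (the basement: 1S 0R; the rooftop: 4S 3R)
12. 1 raider ← the basement.  (the basement: 1S 1R; the rooftop: 4S 2R)
13. 1 settler and 1 raider → the rooftop.  (the basement: 0S 0R; the rooftop: 5S 3R)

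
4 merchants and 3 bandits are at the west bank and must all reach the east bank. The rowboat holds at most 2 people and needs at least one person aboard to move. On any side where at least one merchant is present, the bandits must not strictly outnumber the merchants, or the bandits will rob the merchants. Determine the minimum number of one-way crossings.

11

Counting alone: each trip to the east bank takes at most 2 across and each return brings at least 1 back, so after t trips out (and t−1 returns) at most 2t − (t−1) of the 7 are across; that first reaches 7 at t = 6, so at least 11 crossings are needed.
The plan below uses exactly 11 crossings, so it is optimal:
1. 2 bandits → the east bank.  (the west bank: 4M 1B; the east bank: 0M 2B)
2. 1 bandit ← the west bank.  (the west bank: 4M 2B; the east bank: 0M 1B)
3. 2 bandits → the east bank.  (the west bank: 4M 0B; the east bank: 0M 3B)
4. 1 bandit ← the west bank.  (the west bank: 4M 1B; the east bank: 0M 2B)
5. 2 merchants → the east bank.  (the west bank: 2M 1B; the east bank: 2M 2B)
6. 1 bandit ← the west bank.  (the west bank: 2M 2B; the east bank: 2M 1B)
7. 1 merchant and 1 bandit → the east bank.  (the west bank: 1M 1B; the east bank: 3M 2B)
8. 1 merchant ← the west bank.  (the west bank: 2M 1B; the east bank: 2M 2B)
9. 1 merchant and 1 bandit → the east bank.  (the west bank: 1M 0B; the east bank: 3M 3B)
10. 1 bandit ← the west bank.  (the west bank: 1M 1B; the east bank: 3M 2B)
11. 1 merchant and 1 bandit → the east bank.  (the west bank: 0M 0B; the east bank: 4M 3B)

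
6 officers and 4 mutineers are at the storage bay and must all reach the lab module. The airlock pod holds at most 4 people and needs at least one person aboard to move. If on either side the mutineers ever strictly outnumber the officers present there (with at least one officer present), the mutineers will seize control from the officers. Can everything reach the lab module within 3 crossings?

No

Counting alone: each trip to the lab module takes at most 4 across and each return brings at least 1 back, so after t trips out (and t−1 returns) at most 4t − (t−1) of the 10 are across; that first reaches 10 at t = 3, so at least 5 crossings are needed.
Since 3 < 5, 3 crossings cannot be enough. (The shortest complete plan in fact takes 5:)
1. 4 mutineers → the lab module.  (the storage bay: 6O 0M; the lab module: 0O 4M)
2. 1 mutineer ← the storage bay.  (the storage bay: 6O 1M; the lab module: 0O 3M)
3. 4 officers → the lab module.  (the storage bay: 2O 1M; the lab module: 4O 3M)
4. 1 mutineer ← the storage bay.  (the storage bay: 2O 2M; the lab module: 4O 2M)
5. 2 officers and 2 mutineers → the lab module.  (the storage bay: 0O 0M; the lab module: 6O 4M)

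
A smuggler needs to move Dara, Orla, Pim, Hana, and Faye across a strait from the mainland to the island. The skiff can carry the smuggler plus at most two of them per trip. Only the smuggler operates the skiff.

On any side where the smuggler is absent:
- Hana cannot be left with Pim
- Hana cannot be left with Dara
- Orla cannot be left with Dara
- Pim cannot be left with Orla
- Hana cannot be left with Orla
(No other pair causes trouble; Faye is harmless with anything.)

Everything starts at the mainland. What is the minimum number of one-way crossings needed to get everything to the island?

7

Counting alone: the smuggler can take at most 2 across per trip to the island, so moving all 5 needs at least 3 loaded trips out, with a return between consecutive ones — at least 5 crossings.
The safety rule pushes this higher. Following every safe sequence of crossings, the most of the 5 that can be at the island as the skiff arrives there on crossing 5 is 4 — never all 5.
So no plan with fewer than 7 crossings exists, and this one achieves 7:
1. Smuggler goes to the island with Hana and Orla.
2. Smuggler goes back to the mainland with Orla.
3. Smuggler goes to the island with Dara and Pim.
4. Smuggler goes back to the mainland with Hana.
5. Smuggler goes to the island with Faye and Orla.
6. Smuggler goes back to the mainland with Orla.
7. Smuggler goes to the island with Hana and Orla.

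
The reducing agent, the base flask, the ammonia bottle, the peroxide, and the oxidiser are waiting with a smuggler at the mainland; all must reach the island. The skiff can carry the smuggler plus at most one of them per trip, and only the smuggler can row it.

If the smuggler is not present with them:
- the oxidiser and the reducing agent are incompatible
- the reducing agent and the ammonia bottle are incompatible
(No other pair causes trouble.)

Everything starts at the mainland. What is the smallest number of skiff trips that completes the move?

Counting alone: the smuggler can take at most 1 across per trip to the island, so moving all 5 needs at least 5 loaded trips out, with a return between consecutive ones — at least 9 crossings.
The safety rule pushes this higher. Following every safe sequence of crossings, the most of the 5 that can be at the island as the skiff arrives there on crossing 9 is 4 — never all 5.
So no plan with fewer than 11 crossings exists, and this one achieves 11:
1. Smuggler goes to the island with the reducing agent.  [the mainland: the ammonia bottle, the base flask, the oxidiser, the peroxide | the island: the reducing agent]
2. Smuggler goes back to the mainland alone.  [the mainland: the ammonia bottle, the base flask, the oxidiser, the peroxide | the island: the reducing agent]
3. Smuggler goes to the island with the base flask.  [the mainland: the ammonia bottle, the oxidiser, the peroxide | the island: the base flask, the reducing agent]
4. Smuggler goes back to the mainland alone.  [the mainland: the ammonia bottle, the oxidiser, the peroxide | the island: the base flask, the reducing agent]
5. Smuggler goes to the island with the ammonia bottle.  [the mainland: the oxidiser, the peroxide | the island: the ammonia bottle, the base flask, the reducing agent]
6. Smuggler goes back to the mainland with the reducing agent.  [the mainland: the oxidiser, the peroxide, the reducing agent | the island: the ammonia bottle, the base flask]
7. Smuggler goes to the island with the oxidiser.  [the mainland: the peroxide, the reducing agent | the island: the ammonia bottle, the base flask, the oxidiser]
8. Smuggler goes back to the mainland alone.  [the mainland: the peroxide, the reducing agent | the island: the ammonia bottle, the base flask, the oxidiser]
9. Smuggler goes to the island with the peroxide.  [the mainland: the reducing agent | the island: the ammonia bottle, the base flask, the oxidiser, the peroxide]
10. Smuggler goes back to the mainland alone.  [the mainland: the reducing agent | the island: the ammonia bottle, the base flask, the oxidiser, the peroxide]
11. Smuggler goes to the island with the reducing agent.  [the mainland: — | the island: the ammonia bottle, the base flask, the oxidiser, the peroxide, the reducing agent]

11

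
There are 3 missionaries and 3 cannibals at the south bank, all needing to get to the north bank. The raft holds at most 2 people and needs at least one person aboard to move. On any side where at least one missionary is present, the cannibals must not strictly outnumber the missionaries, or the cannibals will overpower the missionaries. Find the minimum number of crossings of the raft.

Counting alone: each trip to the north bank takes at most 2 across and each return brings at least 1 back, so after t trips out (and t−1 returns) at most 2t − (t−1) of the 6 are across; that first reaches 6 at t = 5, so at least 9 crossings are needed.
The safety rule pushes this higher. Following every safe sequence of crossings, the most of the 6 that can be at the north bank as the raft arrives there on crossing 9 is 5 — never all 6.
So no plan with fewer than 11 crossings exists, and this one achieves 11:
1. 2 cannibals → the north bank.  (the south bank: 3M 1C; the north bank: 0M 2C)
2. 1 cannibal ← the south bank.  (the south bank: 3M 2C; the north bank: 0M 1C)
3. 2 cannibals → the north bank.  (the south bank: 3M 0C; the north bank: 0M 3C)
4. 1 cannibal ← the south bank.  (the south bank: 3M 1C; the north bank: 0M 2C)
5. 2 missionaries → the north bank.  (the south bank: 1M 1C; the north bank: 2M 2C)
6. 1 missionary and 1 cannibal ← the south bank.  (the south bank: 2M 2C; the north bank: 1M 1C)
7. 2 missionaries → the north bank.  (the south bank: 0M 2C; the north bank: 3M 1C)
8. 1 cannibal ← the south bank.  (the south bank: 0M 3C; the north bank: 3M 0C)
9. 2 cannibals → the north bank.  (the south bank: 0M 1C; the north bank: 3M 2C)
10. 1 cannibal ← the south bank.  (the south bank: 0M 2C; the north bank: 3M 1C)
11. 2 cannibals → the north bank.  (the south bank: 0M 0C; the north bank: 3M 3C)

11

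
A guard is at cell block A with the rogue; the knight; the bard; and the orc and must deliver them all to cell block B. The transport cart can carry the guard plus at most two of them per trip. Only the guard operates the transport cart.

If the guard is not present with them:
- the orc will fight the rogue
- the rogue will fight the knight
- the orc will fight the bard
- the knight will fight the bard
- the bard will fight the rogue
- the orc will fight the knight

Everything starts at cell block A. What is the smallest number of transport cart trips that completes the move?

impossible

Whatever the first load, the items left behind include a forbidden pair without the guard. No opening move is safe, so no plan exists.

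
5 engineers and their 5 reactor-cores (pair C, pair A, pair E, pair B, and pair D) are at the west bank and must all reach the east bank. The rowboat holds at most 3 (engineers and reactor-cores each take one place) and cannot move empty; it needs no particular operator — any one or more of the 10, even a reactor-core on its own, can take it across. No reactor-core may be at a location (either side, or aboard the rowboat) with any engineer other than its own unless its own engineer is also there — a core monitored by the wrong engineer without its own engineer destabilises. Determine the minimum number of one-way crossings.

11

Counting alone: each trip to the east bank takes at most 3 across and each return brings at least 1 back, so after t trips out (and t−1 returns) at most 3t − (t−1) of the 10 are across; that first reaches 10 at t = 5, so at least 9 crossings are needed.
The safety rule pushes this higher. Following every safe sequence of crossings, the most of the 10 that can be at the east bank as the rowboat arrives there on crossing 9 is 9 — never all 10.
So no plan with fewer than 11 crossings exists, and this one achieves 11:
1. engineer C and reactor-core C cross → the east bank.
2. engineer C crosses ← the west bank.
3. reactor-core A, reactor-core B, and reactor-core E cross → the east bank.
4. reactor-core C crosses ← the west bank.
5. engineer A, engineer B, and engineer E cross → the east bank.
6. engineer A and reactor-core A cross ← the west bank.
7. engineer A, engineer C, and engineer D cross → the east bank.
8. reactor-core E crosses ← the west bank.
9. reactor-core A and reactor-core C cross → the east bank.
10. reactor-core C crosses ← the west bank.
11. reactor-core C, reactor-core D, and reactor-core E cross → the east bank.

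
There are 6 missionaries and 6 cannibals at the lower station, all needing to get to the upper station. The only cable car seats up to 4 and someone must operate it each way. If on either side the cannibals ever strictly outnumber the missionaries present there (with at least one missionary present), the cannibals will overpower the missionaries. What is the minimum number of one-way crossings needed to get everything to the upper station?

Counting alone: each trip to the upper station takes at most 4 across and each return brings at least 1 back, so after t trips out (and t−1 returns) at most 4t − (t−1) of the 12 are across; that first reaches 12 at t = 4, so at least 7 crossings are needed.
The safety rule pushes this higher. Following every safe sequence of crossings, the most of the 12 that can be at the upper station as the cable car arrives there on crossing 7 is 11 — never all 12.
So no plan with fewer than 9 crossings exists, and this one achieves 9:
1. 2 cannibals → the upper station.  (the lower station: 6M 4C; the upper station: 0M 2C)
2. 1 cannibal ← the lower station.  (the lower station: 6M 5C; the upper station: 0M 1C)
3. 4 cannibals → the upper station.  (the lower station: 6M 1C; the upper station: 0M 5C)
4. 1 cannibal ← the lower station.  (the lower station: 6M 2C; the upper station: 0M 4C)
5. 4 missionaries → the upper station.  (the lower station: 2M 2C; the upper station: 4M 4C)
6. 1 missionary and 1 cannibal ← the lower station.  (the lower station: 3M 3C; the upper station: 3M 3C)
7. 2 missionaries and 2 cannibals → the upper station.  (the lower station: 1M 1C; the upper station: 5M 5C)
8. 1 missionary and 1 cannibal ← the lower station.  (the lower station: 2M 2C; the upper station: 4M 4C)
9. 2 missionaries and 2 cannibals → the upper station.  (the lower station: 0M 0C; the upper station: 6M 6C)

9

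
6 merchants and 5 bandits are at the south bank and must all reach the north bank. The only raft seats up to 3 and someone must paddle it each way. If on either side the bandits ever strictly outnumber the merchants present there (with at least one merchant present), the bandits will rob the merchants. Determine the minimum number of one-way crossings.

Counting alone: each trip to the north bank takes at most 3 across and each return brings at least 1 back, so after t trips out (and t−1 returns) at most 3t − (t−1) of the 11 are across; that first reaches 11 at t = 5, so at least 9 crossings are needed.
The plan below uses exactly 9 crossings, so it is optimal:
1. 3 bandits → the north bank.  (the south bank: 6M 2B; the north bank: 0M 3B)
2. 1 bandit ← the south bank.  (the south bank: 6M 3B; the north bank: 0M 2B)
3. 3 merchants → the north bank.  (the south bank: 3M 3B; the north bank: 3M 2B)
4. 1 merchant ← the south bank.  (the south bank: 4M 3B; the north bank: 2M 2B)
5. 2 merchants and 1 bandit → the north bank.  (the south bank: 2M 2B; the north bank: 4M 3B)
6. 1 merchant ← the south bank.  (the south bank: 3M 2B; the north bank: 3M 3B)
7. 2 merchants and 1 bandit → the north bank.  (the south bank: 1M 1B; the north bank: 5M 4B)
8. 1 merchant ← the south bank.  (the south bank: 2M 1B; the north bank: 4M 4B)
9. 2 merchants and 1 bandit → the north bank.  (the south bank: 0M 0B; the north bank: 6M 5B)

9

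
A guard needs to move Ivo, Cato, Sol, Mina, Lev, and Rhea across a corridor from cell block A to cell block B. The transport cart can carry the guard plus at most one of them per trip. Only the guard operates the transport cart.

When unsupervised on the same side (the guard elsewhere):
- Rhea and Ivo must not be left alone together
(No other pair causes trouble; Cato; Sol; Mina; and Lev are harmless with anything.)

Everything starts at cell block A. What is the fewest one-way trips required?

Counting alone: the guard can take at most 1 across per trip to cell block B, so moving all 6 needs at least 6 loaded trips out, with a return between consecutive ones — at least 11 crossings.
The plan below uses exactly 11 crossings, so it is optimal:
1. Guard goes to cell block B with Ivo.
2. Guard goes back to cell block A alone.
3. Guard goes to cell block B with Cato.
4. Guard goes back to cell block A alone.
5. Guard goes to cell block B with Sol.
6. Guard goes back to cell block A alone.
7. Guard goes to cell block B with Mina.
8. Guard goes back to cell block A alone.
9. Guard goes to cell block B with Lev.
10. Guard goes back to cell block A alone.
11. Guard goes to cell block B with Rhea.

11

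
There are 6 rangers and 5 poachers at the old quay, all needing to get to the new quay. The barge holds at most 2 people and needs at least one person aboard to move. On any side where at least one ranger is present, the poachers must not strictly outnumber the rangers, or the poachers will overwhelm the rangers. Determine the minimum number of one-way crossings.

19

Counting alone: each trip to the new quay takes at most 2 across and each return brings at least 1 back, so after t trips out (and t−1 returns) at most 2t − (t−1) of the 11 are across; that first reaches 11 at t = 10, so at least 19 crossings are needed.
The plan below uses exactly 19 crossings, so it is optimal:
1. 2 poachers → the new quay.  (the old quay: 6R 3P; the new quay: 0R 2P)
2. 1 poacher ← the old quay.  (the old quay: 6R 4P; the new quay: 0R 1P)
3. 2 poachers → the new quay.  (the old quay: 6R 2P; the new quay: 0R 3P)
4. 1 poacher ← the old quay.  (the old quay: 6R 3P; the new quay: 0R 2P)
5. 2 rangers → the new quay.  (the old quay: 4R 3P; the new quay: 2R 2P)
6. 1 poacher ← the old quay.  (the old quay: 4R 4P; the new quay: 2R 1P)
7. 1 ranger and 1 poacher → the new quay.  (the old quay: 3R 3P; the new quay: 3R 2P)
8. 1 ranger ← the old quay.  (the old quay: 4R 3P; the new quay: 2R 2P)
9. 1 ranger and 1 poacher → the new quay.  (the old quay: 3R 2P; the new quay: 3R 3P)
10. 1 poacher ← the old quay.  (the old quay: 3R 3P; the new quay: 3R 2P)
11. 1 ranger and 1 poacher → the new quay.  (the old quay: 2R 2P; the new quay: 4R 3P)
12. 1 ranger ← the old quay.  (the old quay: 3R 2P; the new quay: 3R 3P)
13. 1 ranger and 1 poacher → the new quay.  (the old quay: 2R 1P; the new quay: 4R 4P)
14. 1 poacher ← the old quay.  (the old quay: 2R 2P; the new quay: 4R 3P)
15. 1 ranger and 1 poacher → the new quay.  (the old quay: 1R 1P; the new quay: 5R 4P)
16. 1 ranger ← the old quay.  (the old quay: 2R 1P; the new quay: 4R 4P)
17. 1 ranger and 1 poacher → the new quay.  (the old quay: 1R 0P; the new quay: 5R 5P)
18. 1 poacher ← the old quay.  (the old quay: 1R 1P; the new quay: 5R 4P)
19. 1 ranger and 1 poacher → the new quay.  (the old quay: 0R 0P; the new quay: 6R 5P)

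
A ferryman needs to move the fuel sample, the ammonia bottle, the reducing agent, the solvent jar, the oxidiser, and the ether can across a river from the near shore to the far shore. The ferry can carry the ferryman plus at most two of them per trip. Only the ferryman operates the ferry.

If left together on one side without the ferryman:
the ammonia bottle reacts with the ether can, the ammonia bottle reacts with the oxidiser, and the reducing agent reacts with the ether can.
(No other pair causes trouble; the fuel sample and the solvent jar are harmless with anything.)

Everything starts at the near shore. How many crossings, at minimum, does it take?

5

Counting alone: the ferryman can take at most 2 across per trip to the far shore, so moving all 6 needs at least 3 loaded trips out, with a return between consecutive ones — at least 5 crossings.
The plan below uses exactly 5 crossings, so it is optimal:
1. Ferryman goes to the far shore with the ammonia bottle and the reducing agent.  [the near shore: the ether can, the fuel sample, the oxidiser, the solvent jar | the far shore: the ammonia bottle, the reducing agent]
2. Ferryman goes back to the near shore alone.  [the near shore: the ether can, the fuel sample, the oxidiser, the solvent jar | the far shore: the ammonia bottle, the reducing agent]
3. Ferryman goes to the far shore with the fuel sample and the solvent jar.  [the near shore: the ether can, the oxidiser | the far shore: the ammonia bottle, the fuel sample, the reducing agent, the solvent jar]
4. Ferryman goes back to the near shore alone.  [the near shore: the ether can, the oxidiser | the far shore: the ammonia bottle, the fuel sample, the reducing agent, the solvent jar]
5. Ferryman goes to the far shore with the ether can and the oxidiser.  [the near shore: — | the far shore: the ammonia bottle, the ether can, the fuel sample, the oxidiser, the reducing agent, the solvent jar]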